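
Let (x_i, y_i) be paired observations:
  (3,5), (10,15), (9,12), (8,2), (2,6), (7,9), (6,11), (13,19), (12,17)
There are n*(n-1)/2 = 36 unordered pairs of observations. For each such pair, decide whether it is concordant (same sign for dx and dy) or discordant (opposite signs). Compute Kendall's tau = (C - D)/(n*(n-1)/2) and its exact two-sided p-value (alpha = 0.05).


Step 1: Enumerate the 36 unordered pairs (i,j) with i<j and classify each by sign(x_j-x_i) * sign(y_j-y_i).
  (1,2):dx=+7,dy=+10->C; (1,3):dx=+6,dy=+7->C; (1,4):dx=+5,dy=-3->D; (1,5):dx=-1,dy=+1->D
  (1,6):dx=+4,dy=+4->C; (1,7):dx=+3,dy=+6->C; (1,8):dx=+10,dy=+14->C; (1,9):dx=+9,dy=+12->C
  (2,3):dx=-1,dy=-3->C; (2,4):dx=-2,dy=-13->C; (2,5):dx=-8,dy=-9->C; (2,6):dx=-3,dy=-6->C
  (2,7):dx=-4,dy=-4->C; (2,8):dx=+3,dy=+4->C; (2,9):dx=+2,dy=+2->C; (3,4):dx=-1,dy=-10->C
  (3,5):dx=-7,dy=-6->C; (3,6):dx=-2,dy=-3->C; (3,7):dx=-3,dy=-1->C; (3,8):dx=+4,dy=+7->C
  (3,9):dx=+3,dy=+5->C; (4,5):dx=-6,dy=+4->D; (4,6):dx=-1,dy=+7->D; (4,7):dx=-2,dy=+9->D
  (4,8):dx=+5,dy=+17->C; (4,9):dx=+4,dy=+15->C; (5,6):dx=+5,dy=+3->C; (5,7):dx=+4,dy=+5->C
  (5,8):dx=+11,dy=+13->C; (5,9):dx=+10,dy=+11->C; (6,7):dx=-1,dy=+2->D; (6,8):dx=+6,dy=+10->C
  (6,9):dx=+5,dy=+8->C; (7,8):dx=+7,dy=+8->C; (7,9):dx=+6,dy=+6->C; (8,9):dx=-1,dy=-2->C
Step 2: C = 30, D = 6, total pairs = 36.
Step 3: tau = (C - D)/(n(n-1)/2) = (30 - 6)/36 = 0.666667.
Step 4: Exact two-sided p-value (enumerate n! = 362880 permutations of y under H0): p = 0.012665.
Step 5: alpha = 0.05. reject H0.

tau_b = 0.6667 (C=30, D=6), p = 0.012665, reject H0.


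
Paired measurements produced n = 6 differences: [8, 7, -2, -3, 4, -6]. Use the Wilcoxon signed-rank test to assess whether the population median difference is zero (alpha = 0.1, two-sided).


Step 1: Drop any zero differences (none here) and take |d_i|.
|d| = [8, 7, 2, 3, 4, 6]
Step 2: Midrank |d_i| (ties get averaged ranks).
ranks: |8|->6, |7|->5, |2|->1, |3|->2, |4|->3, |6|->4
Step 3: Attach original signs; sum ranks with positive sign and with negative sign.
W+ = 6 + 5 + 3 = 14
W- = 1 + 2 + 4 = 7
(Check: W+ + W- = 21 should equal n(n+1)/2 = 21.)
Step 4: Test statistic W = min(W+, W-) = 7.
Step 5: No ties, so the exact null distribution over the 2^6 = 64 sign assignments gives the two-sided p-value = 0.562500.
Step 6: alpha = 0.1. fail to reject H0.

W+ = 14, W- = 7, W = min = 7, p = 0.562500, fail to reject H0.


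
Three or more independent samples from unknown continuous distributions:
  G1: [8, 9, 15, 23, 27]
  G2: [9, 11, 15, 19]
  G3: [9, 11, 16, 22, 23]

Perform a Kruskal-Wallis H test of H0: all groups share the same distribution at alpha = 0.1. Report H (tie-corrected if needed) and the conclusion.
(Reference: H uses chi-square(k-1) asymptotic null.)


Step 1: Combine all N = 14 observations and assign midranks.
sorted (value, group, rank): (8,G1,1), (9,G1,3), (9,G2,3), (9,G3,3), (11,G2,5.5), (11,G3,5.5), (15,G1,7.5), (15,G2,7.5), (16,G3,9), (19,G2,10), (22,G3,11), (23,G1,12.5), (23,G3,12.5), (27,G1,14)
Step 2: Sum ranks within each group.
R_1 = 38 (n_1 = 5)
R_2 = 26 (n_2 = 4)
R_3 = 41 (n_3 = 5)
Step 3: H = 12/(N(N+1)) * sum(R_i^2/n_i) - 3(N+1)
     = 12/(14*15) * (38^2/5 + 26^2/4 + 41^2/5) - 3*15
     = 0.057143 * 794 - 45
     = 0.371429.
Step 4: Ties present; correction factor C = 1 - 42/(14^3 - 14) = 0.984615. Corrected H = 0.371429 / 0.984615 = 0.377232.
Step 5: Under H0, H ~ chi^2(2); p-value = 0.828104.
Step 6: alpha = 0.1. fail to reject H0.

H = 0.3772, df = 2, p = 0.828104, fail to reject H0.


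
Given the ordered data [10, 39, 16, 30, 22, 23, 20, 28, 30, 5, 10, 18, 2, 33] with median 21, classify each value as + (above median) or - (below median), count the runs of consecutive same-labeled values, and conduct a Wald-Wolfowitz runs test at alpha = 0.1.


Step 1: Compute median = 21; label A = above, B = below.
Labels in order: BABAAABAABBBBA  (n_A = 7, n_B = 7)
Step 2: Count runs R = 8.
Step 3: Under H0 (random ordering), E[R] = 2*n_A*n_B/(n_A+n_B) + 1 = 2*7*7/14 + 1 = 8.0000.
        Var[R] = 2*n_A*n_B*(2*n_A*n_B - n_A - n_B) / ((n_A+n_B)^2 * (n_A+n_B-1)) = 8232/2548 = 3.2308.
        SD[R] = 1.7974.
Step 4: R = E[R], so z = 0 with no continuity correction.
Step 5: Two-sided p-value via normal approximation = 2*(1 - Phi(|z|)) = 1.000000.
Step 6: alpha = 0.1. fail to reject H0.

R = 8, z = 0.0000, p = 1.000000, fail to reject H0.


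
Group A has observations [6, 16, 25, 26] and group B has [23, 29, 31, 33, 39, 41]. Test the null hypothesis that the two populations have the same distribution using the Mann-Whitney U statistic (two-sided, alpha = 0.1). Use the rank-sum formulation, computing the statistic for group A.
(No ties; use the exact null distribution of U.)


Step 1: Combine and sort all 10 observations; assign midranks.
sorted (value, group): (6,X), (16,X), (23,Y), (25,X), (26,X), (29,Y), (31,Y), (33,Y), (39,Y), (41,Y)
ranks: 6->1, 16->2, 23->3, 25->4, 26->5, 29->6, 31->7, 33->8, 39->9, 41->10
Step 2: Rank sum for X: R1 = 1 + 2 + 4 + 5 = 12.
Step 3: U_X = R1 - n1(n1+1)/2 = 12 - 4*5/2 = 12 - 10 = 2.
       U_Y = n1*n2 - U_X = 24 - 2 = 22.
Step 4: No ties, so the exact null distribution of U (based on enumerating the C(10,4) = 210 equally likely rank assignments) gives the two-sided p-value.
Step 5: p-value = 0.038095; compare to alpha = 0.1. reject H0.

U_X = 2, p = 0.038095, reject H0 at alpha = 0.1.


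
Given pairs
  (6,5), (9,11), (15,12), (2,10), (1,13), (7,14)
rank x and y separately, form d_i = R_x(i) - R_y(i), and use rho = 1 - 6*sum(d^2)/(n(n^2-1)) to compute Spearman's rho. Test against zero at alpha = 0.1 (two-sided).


Step 1: Rank x and y separately (midranks; no ties here).
rank(x): 6->3, 9->5, 15->6, 2->2, 1->1, 7->4
rank(y): 5->1, 11->3, 12->4, 10->2, 13->5, 14->6
Step 2: d_i = R_x(i) - R_y(i); compute d_i^2.
  (3-1)^2=4, (5-3)^2=4, (6-4)^2=4, (2-2)^2=0, (1-5)^2=16, (4-6)^2=4
sum(d^2) = 32.
Step 3: rho = 1 - 6*32 / (6*(6^2 - 1)) = 1 - 192/210 = 0.085714.
Step 4: Under H0, t = rho * sqrt((n-2)/(1-rho^2)) = 0.1721 ~ t(4).
Step 5: Two-sided p-value from the t-distribution with 4 df = 0.871743.
Step 6: alpha = 0.1. fail to reject H0.

rho = 0.0857, p = 0.871743, fail to reject H0 at alpha = 0.1.


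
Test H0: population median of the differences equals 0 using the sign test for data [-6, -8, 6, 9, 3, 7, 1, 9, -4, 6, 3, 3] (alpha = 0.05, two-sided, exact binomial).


Step 1: Discard zero differences. Original n = 12; n_eff = number of nonzero differences = 12.
Nonzero differences (with sign): -6, -8, +6, +9, +3, +7, +1, +9, -4, +6, +3, +3
Step 2: Count signs: positive = 9, negative = 3.
Step 3: Under H0: P(positive) = 0.5, so the number of positives S ~ Bin(12, 0.5).
Step 4: Two-sided exact p-value = sum of Bin(12,0.5) probabilities at or below the observed probability = 0.145996.
Step 5: alpha = 0.05. fail to reject H0.

n_eff = 12, pos = 9, neg = 3, p = 0.145996, fail to reject H0.


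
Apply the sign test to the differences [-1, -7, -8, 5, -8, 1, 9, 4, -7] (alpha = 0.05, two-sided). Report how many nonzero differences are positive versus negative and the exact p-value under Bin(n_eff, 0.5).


Step 1: Discard zero differences. Original n = 9; n_eff = number of nonzero differences = 9.
Nonzero differences (with sign): -1, -7, -8, +5, -8, +1, +9, +4, -7
Step 2: Count signs: positive = 4, negative = 5.
Step 3: Under H0: P(positive) = 0.5, so the number of positives S ~ Bin(9, 0.5).
Step 4: Two-sided exact p-value = sum of Bin(9,0.5) probabilities at or below the observed probability = 1.000000.
Step 5: alpha = 0.05. fail to reject H0.

n_eff = 9, pos = 4, neg = 5, p = 1.000000, fail to reject H0.


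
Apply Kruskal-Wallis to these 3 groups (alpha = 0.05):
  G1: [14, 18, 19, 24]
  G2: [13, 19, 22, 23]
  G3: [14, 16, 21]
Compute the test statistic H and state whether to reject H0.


Step 1: Combine all N = 11 observations and assign midranks.
sorted (value, group, rank): (13,G2,1), (14,G1,2.5), (14,G3,2.5), (16,G3,4), (18,G1,5), (19,G1,6.5), (19,G2,6.5), (21,G3,8), (22,G2,9), (23,G2,10), (24,G1,11)
Step 2: Sum ranks within each group.
R_1 = 25 (n_1 = 4)
R_2 = 26.5 (n_2 = 4)
R_3 = 14.5 (n_3 = 3)
Step 3: H = 12/(N(N+1)) * sum(R_i^2/n_i) - 3(N+1)
     = 12/(11*12) * (25^2/4 + 26.5^2/4 + 14.5^2/3) - 3*12
     = 0.090909 * 401.896 - 36
     = 0.535985.
Step 4: Ties present; correction factor C = 1 - 12/(11^3 - 11) = 0.990909. Corrected H = 0.535985 / 0.990909 = 0.540902.
Step 5: Under H0, H ~ chi^2(2); p-value = 0.763035.
Step 6: alpha = 0.05. fail to reject H0.

H = 0.5409, df = 2, p = 0.763035, fail to reject H0.


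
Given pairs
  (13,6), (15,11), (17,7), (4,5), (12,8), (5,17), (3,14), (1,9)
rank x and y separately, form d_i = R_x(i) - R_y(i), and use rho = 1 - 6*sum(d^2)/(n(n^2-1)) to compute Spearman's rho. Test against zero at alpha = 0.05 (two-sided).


Step 1: Rank x and y separately (midranks; no ties here).
rank(x): 13->6, 15->7, 17->8, 4->3, 12->5, 5->4, 3->2, 1->1
rank(y): 6->2, 11->6, 7->3, 5->1, 8->4, 17->8, 14->7, 9->5
Step 2: d_i = R_x(i) - R_y(i); compute d_i^2.
  (6-2)^2=16, (7-6)^2=1, (8-3)^2=25, (3-1)^2=4, (5-4)^2=1, (4-8)^2=16, (2-7)^2=25, (1-5)^2=16
sum(d^2) = 104.
Step 3: rho = 1 - 6*104 / (8*(8^2 - 1)) = 1 - 624/504 = -0.238095.
Step 4: Under H0, t = rho * sqrt((n-2)/(1-rho^2)) = -0.6005 ~ t(6).
Step 5: Two-sided p-value from the t-distribution with 6 df = 0.570156.
Step 6: alpha = 0.05. fail to reject H0.

rho = -0.2381, p = 0.570156, fail to reject H0 at alpha = 0.05.


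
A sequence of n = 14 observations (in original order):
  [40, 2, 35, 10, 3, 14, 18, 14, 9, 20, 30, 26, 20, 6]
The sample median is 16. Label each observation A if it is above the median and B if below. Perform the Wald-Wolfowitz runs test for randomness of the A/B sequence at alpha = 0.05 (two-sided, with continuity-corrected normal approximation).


Step 1: Compute median = 16; label A = above, B = below.
Labels in order: ABABBBABBAAAAB  (n_A = 7, n_B = 7)
Step 2: Count runs R = 8.
Step 3: Under H0 (random ordering), E[R] = 2*n_A*n_B/(n_A+n_B) + 1 = 2*7*7/14 + 1 = 8.0000.
        Var[R] = 2*n_A*n_B*(2*n_A*n_B - n_A - n_B) / ((n_A+n_B)^2 * (n_A+n_B-1)) = 8232/2548 = 3.2308.
        SD[R] = 1.7974.
Step 4: R = E[R], so z = 0 with no continuity correction.
Step 5: Two-sided p-value via normal approximation = 2*(1 - Phi(|z|)) = 1.000000.
Step 6: alpha = 0.05. fail to reject H0.

R = 8, z = 0.0000, p = 1.000000, fail to reject H0.


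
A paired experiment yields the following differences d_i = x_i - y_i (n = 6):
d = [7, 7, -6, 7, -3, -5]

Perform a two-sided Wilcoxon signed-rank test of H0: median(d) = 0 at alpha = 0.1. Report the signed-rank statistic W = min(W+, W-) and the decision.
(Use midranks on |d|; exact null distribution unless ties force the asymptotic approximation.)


Step 1: Drop any zero differences (none here) and take |d_i|.
|d| = [7, 7, 6, 7, 3, 5]
Step 2: Midrank |d_i| (ties get averaged ranks).
ranks: |7|->5, |7|->5, |6|->3, |7|->5, |3|->1, |5|->2
Step 3: Attach original signs; sum ranks with positive sign and with negative sign.
W+ = 5 + 5 + 5 = 15
W- = 3 + 1 + 2 = 6
(Check: W+ + W- = 21 should equal n(n+1)/2 = 21.)
Step 4: Test statistic W = min(W+, W-) = 6.
Step 5: Ties in |d|, so use the tie-corrected normal approximation.
        E[W] = n(n+1)/4 = 6*7/4 = 10.5.
        Tie groups: |d|=7 (t=3); sum(t^3 - t) = 24.
        Var[W] = n(n+1)(2n+1)/24 - sum(t^3-t)/48 = 546/24 - 24/48 = 22.25.
        z = (W - E[W]) / sqrt(Var[W]) = (6 - 10.5) / 4.7170 = -0.9540.
        Two-sided p = 2*Phi(z) = 0.340085.
Step 6: alpha = 0.1. fail to reject H0.

W+ = 15, W- = 6, W = min = 6, p = 0.340085, fail to reject H0.


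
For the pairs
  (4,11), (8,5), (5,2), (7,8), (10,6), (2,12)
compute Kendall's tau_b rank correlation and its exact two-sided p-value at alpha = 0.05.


Step 1: Enumerate the 15 unordered pairs (i,j) with i<j and classify each by sign(x_j-x_i) * sign(y_j-y_i).
  (1,2):dx=+4,dy=-6->D; (1,3):dx=+1,dy=-9->D; (1,4):dx=+3,dy=-3->D; (1,5):dx=+6,dy=-5->D
  (1,6):dx=-2,dy=+1->D; (2,3):dx=-3,dy=-3->C; (2,4):dx=-1,dy=+3->D; (2,5):dx=+2,dy=+1->C
  (2,6):dx=-6,dy=+7->D; (3,4):dx=+2,dy=+6->C; (3,5):dx=+5,dy=+4->C; (3,6):dx=-3,dy=+10->D
  (4,5):dx=+3,dy=-2->D; (4,6):dx=-5,dy=+4->D; (5,6):dx=-8,dy=+6->D
Step 2: C = 4, D = 11, total pairs = 15.
Step 3: tau = (C - D)/(n(n-1)/2) = (4 - 11)/15 = -0.466667.
Step 4: Exact two-sided p-value (enumerate n! = 720 permutations of y under H0): p = 0.272222.
Step 5: alpha = 0.05. fail to reject H0.

tau_b = -0.4667 (C=4, D=11), p = 0.272222, fail to reject H0.


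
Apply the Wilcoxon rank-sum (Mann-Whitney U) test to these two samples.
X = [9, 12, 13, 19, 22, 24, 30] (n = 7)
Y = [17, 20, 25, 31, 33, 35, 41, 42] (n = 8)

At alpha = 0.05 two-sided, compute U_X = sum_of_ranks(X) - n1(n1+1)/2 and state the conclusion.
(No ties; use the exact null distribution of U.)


Step 1: Combine and sort all 15 observations; assign midranks.
sorted (value, group): (9,X), (12,X), (13,X), (17,Y), (19,X), (20,Y), (22,X), (24,X), (25,Y), (30,X), (31,Y), (33,Y), (35,Y), (41,Y), (42,Y)
ranks: 9->1, 12->2, 13->3, 17->4, 19->5, 20->6, 22->7, 24->8, 25->9, 30->10, 31->11, 33->12, 35->13, 41->14, 42->15
Step 2: Rank sum for X: R1 = 1 + 2 + 3 + 5 + 7 + 8 + 10 = 36.
Step 3: U_X = R1 - n1(n1+1)/2 = 36 - 7*8/2 = 36 - 28 = 8.
       U_Y = n1*n2 - U_X = 56 - 8 = 48.
Step 4: No ties, so the exact null distribution of U (based on enumerating the C(15,7) = 6435 equally likely rank assignments) gives the two-sided p-value.
Step 5: p-value = 0.020513; compare to alpha = 0.05. reject H0.

U_X = 8, p = 0.020513, reject H0 at alpha = 0.05.


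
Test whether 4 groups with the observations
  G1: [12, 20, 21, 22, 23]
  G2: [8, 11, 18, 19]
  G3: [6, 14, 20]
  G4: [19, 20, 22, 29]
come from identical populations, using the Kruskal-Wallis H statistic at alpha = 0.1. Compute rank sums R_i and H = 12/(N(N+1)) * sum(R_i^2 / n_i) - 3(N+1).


Step 1: Combine all N = 16 observations and assign midranks.
sorted (value, group, rank): (6,G3,1), (8,G2,2), (11,G2,3), (12,G1,4), (14,G3,5), (18,G2,6), (19,G2,7.5), (19,G4,7.5), (20,G1,10), (20,G3,10), (20,G4,10), (21,G1,12), (22,G1,13.5), (22,G4,13.5), (23,G1,15), (29,G4,16)
Step 2: Sum ranks within each group.
R_1 = 54.5 (n_1 = 5)
R_2 = 18.5 (n_2 = 4)
R_3 = 16 (n_3 = 3)
R_4 = 47 (n_4 = 4)
Step 3: H = 12/(N(N+1)) * sum(R_i^2/n_i) - 3(N+1)
     = 12/(16*17) * (54.5^2/5 + 18.5^2/4 + 16^2/3 + 47^2/4) - 3*17
     = 0.044118 * 1317.2 - 51
     = 7.111581.
Step 4: Ties present; correction factor C = 1 - 36/(16^3 - 16) = 0.991176. Corrected H = 7.111581 / 0.991176 = 7.174889.
Step 5: Under H0, H ~ chi^2(3); p-value = 0.066528.
Step 6: alpha = 0.1. reject H0.

H = 7.1749, df = 3, p = 0.066528, reject H0.


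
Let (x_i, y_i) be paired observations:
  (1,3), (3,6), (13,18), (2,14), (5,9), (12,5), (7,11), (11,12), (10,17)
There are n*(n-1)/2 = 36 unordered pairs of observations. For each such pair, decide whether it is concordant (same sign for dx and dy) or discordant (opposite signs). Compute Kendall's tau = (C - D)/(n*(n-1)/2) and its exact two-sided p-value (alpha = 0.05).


Step 1: Enumerate the 36 unordered pairs (i,j) with i<j and classify each by sign(x_j-x_i) * sign(y_j-y_i).
  (1,2):dx=+2,dy=+3->C; (1,3):dx=+12,dy=+15->C; (1,4):dx=+1,dy=+11->C; (1,5):dx=+4,dy=+6->C
  (1,6):dx=+11,dy=+2->C; (1,7):dx=+6,dy=+8->C; (1,8):dx=+10,dy=+9->C; (1,9):dx=+9,dy=+14->C
  (2,3):dx=+10,dy=+12->C; (2,4):dx=-1,dy=+8->D; (2,5):dx=+2,dy=+3->C; (2,6):dx=+9,dy=-1->D
  (2,7):dx=+4,dy=+5->C; (2,8):dx=+8,dy=+6->C; (2,9):dx=+7,dy=+11->C; (3,4):dx=-11,dy=-4->C
  (3,5):dx=-8,dy=-9->C; (3,6):dx=-1,dy=-13->C; (3,7):dx=-6,dy=-7->C; (3,8):dx=-2,dy=-6->C
  (3,9):dx=-3,dy=-1->C; (4,5):dx=+3,dy=-5->D; (4,6):dx=+10,dy=-9->D; (4,7):dx=+5,dy=-3->D
  (4,8):dx=+9,dy=-2->D; (4,9):dx=+8,dy=+3->C; (5,6):dx=+7,dy=-4->D; (5,7):dx=+2,dy=+2->C
  (5,8):dx=+6,dy=+3->C; (5,9):dx=+5,dy=+8->C; (6,7):dx=-5,dy=+6->D; (6,8):dx=-1,dy=+7->D
  (6,9):dx=-2,dy=+12->D; (7,8):dx=+4,dy=+1->C; (7,9):dx=+3,dy=+6->C; (8,9):dx=-1,dy=+5->D
Step 2: C = 25, D = 11, total pairs = 36.
Step 3: tau = (C - D)/(n(n-1)/2) = (25 - 11)/36 = 0.388889.
Step 4: Exact two-sided p-value (enumerate n! = 362880 permutations of y under H0): p = 0.180181.
Step 5: alpha = 0.05. fail to reject H0.

tau_b = 0.3889 (C=25, D=11), p = 0.180181, fail to reject H0.


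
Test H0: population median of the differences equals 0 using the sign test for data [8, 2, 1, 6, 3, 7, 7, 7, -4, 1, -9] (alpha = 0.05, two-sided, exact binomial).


Step 1: Discard zero differences. Original n = 11; n_eff = number of nonzero differences = 11.
Nonzero differences (with sign): +8, +2, +1, +6, +3, +7, +7, +7, -4, +1, -9
Step 2: Count signs: positive = 9, negative = 2.
Step 3: Under H0: P(positive) = 0.5, so the number of positives S ~ Bin(11, 0.5).
Step 4: Two-sided exact p-value = sum of Bin(11,0.5) probabilities at or below the observed probability = 0.065430.
Step 5: alpha = 0.05. fail to reject H0.

n_eff = 11, pos = 9, neg = 2, p = 0.065430, fail to reject H0.


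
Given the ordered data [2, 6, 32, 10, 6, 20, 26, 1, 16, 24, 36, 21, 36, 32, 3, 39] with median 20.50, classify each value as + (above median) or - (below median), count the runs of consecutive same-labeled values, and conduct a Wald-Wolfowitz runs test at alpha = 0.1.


Step 1: Compute median = 20.50; label A = above, B = below.
Labels in order: BBABBBABBAAAAABA  (n_A = 8, n_B = 8)
Step 2: Count runs R = 8.
Step 3: Under H0 (random ordering), E[R] = 2*n_A*n_B/(n_A+n_B) + 1 = 2*8*8/16 + 1 = 9.0000.
        Var[R] = 2*n_A*n_B*(2*n_A*n_B - n_A - n_B) / ((n_A+n_B)^2 * (n_A+n_B-1)) = 14336/3840 = 3.7333.
        SD[R] = 1.9322.
Step 4: Continuity-corrected z = (R + 0.5 - E[R]) / SD[R] = (8 + 0.5 - 9.0000) / 1.9322 = -0.2588.
Step 5: Two-sided p-value via normal approximation = 2*(1 - Phi(|z|)) = 0.795809.
Step 6: alpha = 0.1. fail to reject H0.

R = 8, z = -0.2588, p = 0.795809, fail to reject H0.


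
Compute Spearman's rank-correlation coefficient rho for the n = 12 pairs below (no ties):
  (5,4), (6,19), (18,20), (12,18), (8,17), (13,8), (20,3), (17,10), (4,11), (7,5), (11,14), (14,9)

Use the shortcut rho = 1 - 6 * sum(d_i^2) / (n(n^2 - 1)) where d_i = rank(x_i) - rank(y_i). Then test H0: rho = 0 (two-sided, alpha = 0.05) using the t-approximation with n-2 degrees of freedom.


Step 1: Rank x and y separately (midranks; no ties here).
rank(x): 5->2, 6->3, 18->11, 12->7, 8->5, 13->8, 20->12, 17->10, 4->1, 7->4, 11->6, 14->9
rank(y): 4->2, 19->11, 20->12, 18->10, 17->9, 8->4, 3->1, 10->6, 11->7, 5->3, 14->8, 9->5
Step 2: d_i = R_x(i) - R_y(i); compute d_i^2.
  (2-2)^2=0, (3-11)^2=64, (11-12)^2=1, (7-10)^2=9, (5-9)^2=16, (8-4)^2=16, (12-1)^2=121, (10-6)^2=16, (1-7)^2=36, (4-3)^2=1, (6-8)^2=4, (9-5)^2=16
sum(d^2) = 300.
Step 3: rho = 1 - 6*300 / (12*(12^2 - 1)) = 1 - 1800/1716 = -0.048951.
Step 4: Under H0, t = rho * sqrt((n-2)/(1-rho^2)) = -0.1550 ~ t(10).
Step 5: Two-sided p-value from the t-distribution with 10 df = 0.879919.
Step 6: alpha = 0.05. fail to reject H0.

rho = -0.0490, p = 0.879919, fail to reject H0 at alpha = 0.05.


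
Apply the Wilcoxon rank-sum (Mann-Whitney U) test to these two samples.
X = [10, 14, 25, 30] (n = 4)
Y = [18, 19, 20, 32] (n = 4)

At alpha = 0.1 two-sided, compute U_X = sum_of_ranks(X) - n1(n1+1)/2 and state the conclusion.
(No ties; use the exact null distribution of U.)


Step 1: Combine and sort all 8 observations; assign midranks.
sorted (value, group): (10,X), (14,X), (18,Y), (19,Y), (20,Y), (25,X), (30,X), (32,Y)
ranks: 10->1, 14->2, 18->3, 19->4, 20->5, 25->6, 30->7, 32->8
Step 2: Rank sum for X: R1 = 1 + 2 + 6 + 7 = 16.
Step 3: U_X = R1 - n1(n1+1)/2 = 16 - 4*5/2 = 16 - 10 = 6.
       U_Y = n1*n2 - U_X = 16 - 6 = 10.
Step 4: No ties, so the exact null distribution of U (based on enumerating the C(8,4) = 70 equally likely rank assignments) gives the two-sided p-value.
Step 5: p-value = 0.685714; compare to alpha = 0.1. fail to reject H0.

U_X = 6, p = 0.685714, fail to reject H0 at alpha = 0.1.


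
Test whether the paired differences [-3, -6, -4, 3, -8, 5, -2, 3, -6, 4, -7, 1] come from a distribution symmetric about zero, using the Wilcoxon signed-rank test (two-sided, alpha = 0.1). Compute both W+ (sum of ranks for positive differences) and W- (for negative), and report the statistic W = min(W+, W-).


Step 1: Drop any zero differences (none here) and take |d_i|.
|d| = [3, 6, 4, 3, 8, 5, 2, 3, 6, 4, 7, 1]
Step 2: Midrank |d_i| (ties get averaged ranks).
ranks: |3|->4, |6|->9.5, |4|->6.5, |3|->4, |8|->12, |5|->8, |2|->2, |3|->4, |6|->9.5, |4|->6.5, |7|->11, |1|->1
Step 3: Attach original signs; sum ranks with positive sign and with negative sign.
W+ = 4 + 8 + 4 + 6.5 + 1 = 23.5
W- = 4 + 9.5 + 6.5 + 12 + 2 + 9.5 + 11 = 54.5
(Check: W+ + W- = 78 should equal n(n+1)/2 = 78.)
Step 4: Test statistic W = min(W+, W-) = 23.5.
Step 5: Ties in |d|, so use the tie-corrected normal approximation.
        E[W] = n(n+1)/4 = 12*13/4 = 39.
        Tie groups: |d|=3 (t=3), |d|=4 (t=2), |d|=6 (t=2); sum(t^3 - t) = 36.
        Var[W] = n(n+1)(2n+1)/24 - sum(t^3-t)/48 = 3900/24 - 36/48 = 161.75.
        z = (W - E[W]) / sqrt(Var[W]) = (23.5 - 39) / 12.7181 = -1.2187.
        Two-sided p = 2*Phi(z) = 0.222945.
Step 6: alpha = 0.1. fail to reject H0.

W+ = 23.5, W- = 54.5, W = min = 23.5, p = 0.222945, fail to reject H0.


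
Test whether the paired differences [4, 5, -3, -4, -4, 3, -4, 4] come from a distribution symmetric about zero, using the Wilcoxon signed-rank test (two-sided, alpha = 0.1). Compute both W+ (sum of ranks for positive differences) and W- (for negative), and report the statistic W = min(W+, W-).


Step 1: Drop any zero differences (none here) and take |d_i|.
|d| = [4, 5, 3, 4, 4, 3, 4, 4]
Step 2: Midrank |d_i| (ties get averaged ranks).
ranks: |4|->5, |5|->8, |3|->1.5, |4|->5, |4|->5, |3|->1.5, |4|->5, |4|->5
Step 3: Attach original signs; sum ranks with positive sign and with negative sign.
W+ = 5 + 8 + 1.5 + 5 = 19.5
W- = 1.5 + 5 + 5 + 5 = 16.5
(Check: W+ + W- = 36 should equal n(n+1)/2 = 36.)
Step 4: Test statistic W = min(W+, W-) = 16.5.
Step 5: Ties in |d|, so use the tie-corrected normal approximation.
        E[W] = n(n+1)/4 = 8*9/4 = 18.
        Tie groups: |d|=3 (t=2), |d|=4 (t=5); sum(t^3 - t) = 126.
        Var[W] = n(n+1)(2n+1)/24 - sum(t^3-t)/48 = 1224/24 - 126/48 = 48.375.
        z = (W - E[W]) / sqrt(Var[W]) = (16.5 - 18) / 6.9552 = -0.2157.
        Two-sided p = 2*Phi(z) = 0.829248.
Step 6: alpha = 0.1. fail to reject H0.

W+ = 19.5, W- = 16.5, W = min = 16.5, p = 0.829248, fail to reject H0.


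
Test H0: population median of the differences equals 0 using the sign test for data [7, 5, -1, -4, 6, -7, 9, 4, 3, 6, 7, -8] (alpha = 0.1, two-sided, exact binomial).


Step 1: Discard zero differences. Original n = 12; n_eff = number of nonzero differences = 12.
Nonzero differences (with sign): +7, +5, -1, -4, +6, -7, +9, +4, +3, +6, +7, -8
Step 2: Count signs: positive = 8, negative = 4.
Step 3: Under H0: P(positive) = 0.5, so the number of positives S ~ Bin(12, 0.5).
Step 4: Two-sided exact p-value = sum of Bin(12,0.5) probabilities at or below the observed probability = 0.387695.
Step 5: alpha = 0.1. fail to reject H0.

n_eff = 12, pos = 8, neg = 4, p = 0.387695, fail to reject H0.


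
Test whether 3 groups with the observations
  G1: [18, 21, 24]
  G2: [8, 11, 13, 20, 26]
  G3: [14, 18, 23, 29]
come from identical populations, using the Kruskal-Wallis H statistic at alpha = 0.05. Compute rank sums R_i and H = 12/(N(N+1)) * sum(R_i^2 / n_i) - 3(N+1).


Step 1: Combine all N = 12 observations and assign midranks.
sorted (value, group, rank): (8,G2,1), (11,G2,2), (13,G2,3), (14,G3,4), (18,G1,5.5), (18,G3,5.5), (20,G2,7), (21,G1,8), (23,G3,9), (24,G1,10), (26,G2,11), (29,G3,12)
Step 2: Sum ranks within each group.
R_1 = 23.5 (n_1 = 3)
R_2 = 24 (n_2 = 5)
R_3 = 30.5 (n_3 = 4)
Step 3: H = 12/(N(N+1)) * sum(R_i^2/n_i) - 3(N+1)
     = 12/(12*13) * (23.5^2/3 + 24^2/5 + 30.5^2/4) - 3*13
     = 0.076923 * 531.846 - 39
     = 1.911218.
Step 4: Ties present; correction factor C = 1 - 6/(12^3 - 12) = 0.996503. Corrected H = 1.911218 / 0.996503 = 1.917924.
Step 5: Under H0, H ~ chi^2(2); p-value = 0.383291.
Step 6: alpha = 0.05. fail to reject H0.

H = 1.9179, df = 2, p = 0.383291, fail to reject H0.


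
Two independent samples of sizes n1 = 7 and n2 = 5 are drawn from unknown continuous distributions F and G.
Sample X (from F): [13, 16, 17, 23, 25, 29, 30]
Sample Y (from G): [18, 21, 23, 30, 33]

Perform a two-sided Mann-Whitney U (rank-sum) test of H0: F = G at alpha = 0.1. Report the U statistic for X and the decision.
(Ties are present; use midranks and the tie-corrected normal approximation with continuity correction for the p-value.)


Step 1: Combine and sort all 12 observations; assign midranks.
sorted (value, group): (13,X), (16,X), (17,X), (18,Y), (21,Y), (23,X), (23,Y), (25,X), (29,X), (30,X), (30,Y), (33,Y)
ranks: 13->1, 16->2, 17->3, 18->4, 21->5, 23->6.5, 23->6.5, 25->8, 29->9, 30->10.5, 30->10.5, 33->12
Step 2: Rank sum for X: R1 = 1 + 2 + 3 + 6.5 + 8 + 9 + 10.5 = 40.
Step 3: U_X = R1 - n1(n1+1)/2 = 40 - 7*8/2 = 40 - 28 = 12.
       U_Y = n1*n2 - U_X = 35 - 12 = 23.
Step 4: Ties are present, so use the tie-corrected normal approximation (with continuity correction) for the p-value.
Step 5: p-value = 0.415157; compare to alpha = 0.1. fail to reject H0.

U_X = 12, p = 0.415157, fail to reject H0 at alpha = 0.1.


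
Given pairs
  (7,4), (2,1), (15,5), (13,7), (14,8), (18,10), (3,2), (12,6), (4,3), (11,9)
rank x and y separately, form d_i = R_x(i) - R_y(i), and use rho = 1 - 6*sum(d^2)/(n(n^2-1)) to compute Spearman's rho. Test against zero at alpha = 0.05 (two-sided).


Step 1: Rank x and y separately (midranks; no ties here).
rank(x): 7->4, 2->1, 15->9, 13->7, 14->8, 18->10, 3->2, 12->6, 4->3, 11->5
rank(y): 4->4, 1->1, 5->5, 7->7, 8->8, 10->10, 2->2, 6->6, 3->3, 9->9
Step 2: d_i = R_x(i) - R_y(i); compute d_i^2.
  (4-4)^2=0, (1-1)^2=0, (9-5)^2=16, (7-7)^2=0, (8-8)^2=0, (10-10)^2=0, (2-2)^2=0, (6-6)^2=0, (3-3)^2=0, (5-9)^2=16
sum(d^2) = 32.
Step 3: rho = 1 - 6*32 / (10*(10^2 - 1)) = 1 - 192/990 = 0.806061.
Step 4: Under H0, t = rho * sqrt((n-2)/(1-rho^2)) = 3.8522 ~ t(8).
Step 5: Two-sided p-value from the t-distribution with 8 df = 0.004862.
Step 6: alpha = 0.05. reject H0.

rho = 0.8061, p = 0.004862, reject H0 at alpha = 0.05.


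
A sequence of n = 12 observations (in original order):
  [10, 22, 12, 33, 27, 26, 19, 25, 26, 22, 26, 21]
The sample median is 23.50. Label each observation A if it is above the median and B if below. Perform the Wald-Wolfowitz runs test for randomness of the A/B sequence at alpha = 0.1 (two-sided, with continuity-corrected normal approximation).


Step 1: Compute median = 23.50; label A = above, B = below.
Labels in order: BBBAAABAABAB  (n_A = 6, n_B = 6)
Step 2: Count runs R = 7.
Step 3: Under H0 (random ordering), E[R] = 2*n_A*n_B/(n_A+n_B) + 1 = 2*6*6/12 + 1 = 7.0000.
        Var[R] = 2*n_A*n_B*(2*n_A*n_B - n_A - n_B) / ((n_A+n_B)^2 * (n_A+n_B-1)) = 4320/1584 = 2.7273.
        SD[R] = 1.6514.
Step 4: R = E[R], so z = 0 with no continuity correction.
Step 5: Two-sided p-value via normal approximation = 2*(1 - Phi(|z|)) = 1.000000.
Step 6: alpha = 0.1. fail to reject H0.

R = 7, z = 0.0000, p = 1.000000, fail to reject H0.


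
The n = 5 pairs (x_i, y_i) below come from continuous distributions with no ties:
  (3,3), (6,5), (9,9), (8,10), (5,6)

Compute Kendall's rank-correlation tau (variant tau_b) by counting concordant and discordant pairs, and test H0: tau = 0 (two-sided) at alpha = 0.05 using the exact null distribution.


Step 1: Enumerate the 10 unordered pairs (i,j) with i<j and classify each by sign(x_j-x_i) * sign(y_j-y_i).
  (1,2):dx=+3,dy=+2->C; (1,3):dx=+6,dy=+6->C; (1,4):dx=+5,dy=+7->C; (1,5):dx=+2,dy=+3->C
  (2,3):dx=+3,dy=+4->C; (2,4):dx=+2,dy=+5->C; (2,5):dx=-1,dy=+1->D; (3,4):dx=-1,dy=+1->D
  (3,5):dx=-4,dy=-3->C; (4,5):dx=-3,dy=-4->C
Step 2: C = 8, D = 2, total pairs = 10.
Step 3: tau = (C - D)/(n(n-1)/2) = (8 - 2)/10 = 0.600000.
Step 4: Exact two-sided p-value (enumerate n! = 120 permutations of y under H0): p = 0.233333.
Step 5: alpha = 0.05. fail to reject H0.

tau_b = 0.6000 (C=8, D=2), p = 0.233333, fail to reject H0.


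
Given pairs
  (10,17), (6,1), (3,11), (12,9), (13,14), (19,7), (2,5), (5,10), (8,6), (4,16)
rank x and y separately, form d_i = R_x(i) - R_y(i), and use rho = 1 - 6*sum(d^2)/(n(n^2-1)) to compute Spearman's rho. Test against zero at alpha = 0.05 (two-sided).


Step 1: Rank x and y separately (midranks; no ties here).
rank(x): 10->7, 6->5, 3->2, 12->8, 13->9, 19->10, 2->1, 5->4, 8->6, 4->3
rank(y): 17->10, 1->1, 11->7, 9->5, 14->8, 7->4, 5->2, 10->6, 6->3, 16->9
Step 2: d_i = R_x(i) - R_y(i); compute d_i^2.
  (7-10)^2=9, (5-1)^2=16, (2-7)^2=25, (8-5)^2=9, (9-8)^2=1, (10-4)^2=36, (1-2)^2=1, (4-6)^2=4, (6-3)^2=9, (3-9)^2=36
sum(d^2) = 146.
Step 3: rho = 1 - 6*146 / (10*(10^2 - 1)) = 1 - 876/990 = 0.115152.
Step 4: Under H0, t = rho * sqrt((n-2)/(1-rho^2)) = 0.3279 ~ t(8).
Step 5: Two-sided p-value from the t-distribution with 8 df = 0.751420.
Step 6: alpha = 0.05. fail to reject H0.

rho = 0.1152, p = 0.751420, fail to reject H0 at alpha = 0.05.


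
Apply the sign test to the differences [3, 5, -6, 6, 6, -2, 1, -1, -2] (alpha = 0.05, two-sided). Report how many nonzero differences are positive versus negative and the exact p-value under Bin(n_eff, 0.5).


Step 1: Discard zero differences. Original n = 9; n_eff = number of nonzero differences = 9.
Nonzero differences (with sign): +3, +5, -6, +6, +6, -2, +1, -1, -2
Step 2: Count signs: positive = 5, negative = 4.
Step 3: Under H0: P(positive) = 0.5, so the number of positives S ~ Bin(9, 0.5).
Step 4: Two-sided exact p-value = sum of Bin(9,0.5) probabilities at or below the observed probability = 1.000000.
Step 5: alpha = 0.05. fail to reject H0.

n_eff = 9, pos = 5, neg = 4, p = 1.000000, fail to reject H0.


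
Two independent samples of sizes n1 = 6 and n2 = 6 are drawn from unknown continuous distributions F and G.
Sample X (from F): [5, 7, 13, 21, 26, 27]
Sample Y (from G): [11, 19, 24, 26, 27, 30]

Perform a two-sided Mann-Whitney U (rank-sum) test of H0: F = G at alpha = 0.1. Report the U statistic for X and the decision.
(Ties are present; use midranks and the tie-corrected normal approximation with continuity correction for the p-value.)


Step 1: Combine and sort all 12 observations; assign midranks.
sorted (value, group): (5,X), (7,X), (11,Y), (13,X), (19,Y), (21,X), (24,Y), (26,X), (26,Y), (27,X), (27,Y), (30,Y)
ranks: 5->1, 7->2, 11->3, 13->4, 19->5, 21->6, 24->7, 26->8.5, 26->8.5, 27->10.5, 27->10.5, 30->12
Step 2: Rank sum for X: R1 = 1 + 2 + 4 + 6 + 8.5 + 10.5 = 32.
Step 3: U_X = R1 - n1(n1+1)/2 = 32 - 6*7/2 = 32 - 21 = 11.
       U_Y = n1*n2 - U_X = 36 - 11 = 25.
Step 4: Ties are present, so use the tie-corrected normal approximation (with continuity correction) for the p-value.
Step 5: p-value = 0.296258; compare to alpha = 0.1. fail to reject H0.

U_X = 11, p = 0.296258, fail to reject H0 at alpha = 0.1.


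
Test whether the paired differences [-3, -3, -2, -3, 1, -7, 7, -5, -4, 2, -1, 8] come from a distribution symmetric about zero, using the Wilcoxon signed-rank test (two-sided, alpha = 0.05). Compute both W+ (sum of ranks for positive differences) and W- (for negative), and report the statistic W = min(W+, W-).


Step 1: Drop any zero differences (none here) and take |d_i|.
|d| = [3, 3, 2, 3, 1, 7, 7, 5, 4, 2, 1, 8]
Step 2: Midrank |d_i| (ties get averaged ranks).
ranks: |3|->6, |3|->6, |2|->3.5, |3|->6, |1|->1.5, |7|->10.5, |7|->10.5, |5|->9, |4|->8, |2|->3.5, |1|->1.5, |8|->12
Step 3: Attach original signs; sum ranks with positive sign and with negative sign.
W+ = 1.5 + 10.5 + 3.5 + 12 = 27.5
W- = 6 + 6 + 3.5 + 6 + 10.5 + 9 + 8 + 1.5 = 50.5
(Check: W+ + W- = 78 should equal n(n+1)/2 = 78.)
Step 4: Test statistic W = min(W+, W-) = 27.5.
Step 5: Ties in |d|, so use the tie-corrected normal approximation.
        E[W] = n(n+1)/4 = 12*13/4 = 39.
        Tie groups: |d|=1 (t=2), |d|=2 (t=2), |d|=3 (t=3), |d|=7 (t=2); sum(t^3 - t) = 42.
        Var[W] = n(n+1)(2n+1)/24 - sum(t^3-t)/48 = 3900/24 - 42/48 = 161.625.
        z = (W - E[W]) / sqrt(Var[W]) = (27.5 - 39) / 12.7132 = -0.9046.
        Two-sided p = 2*Phi(z) = 0.365692.
Step 6: alpha = 0.05. fail to reject H0.

W+ = 27.5, W- = 50.5, W = min = 27.5, p = 0.365692, fail to reject H0.


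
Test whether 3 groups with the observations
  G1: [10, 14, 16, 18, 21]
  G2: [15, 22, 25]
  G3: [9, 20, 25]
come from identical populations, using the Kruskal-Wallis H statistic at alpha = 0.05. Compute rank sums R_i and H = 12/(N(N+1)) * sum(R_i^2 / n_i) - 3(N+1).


Step 1: Combine all N = 11 observations and assign midranks.
sorted (value, group, rank): (9,G3,1), (10,G1,2), (14,G1,3), (15,G2,4), (16,G1,5), (18,G1,6), (20,G3,7), (21,G1,8), (22,G2,9), (25,G2,10.5), (25,G3,10.5)
Step 2: Sum ranks within each group.
R_1 = 24 (n_1 = 5)
R_2 = 23.5 (n_2 = 3)
R_3 = 18.5 (n_3 = 3)
Step 3: H = 12/(N(N+1)) * sum(R_i^2/n_i) - 3(N+1)
     = 12/(11*12) * (24^2/5 + 23.5^2/3 + 18.5^2/3) - 3*12
     = 0.090909 * 413.367 - 36
     = 1.578788.
Step 4: Ties present; correction factor C = 1 - 6/(11^3 - 11) = 0.995455. Corrected H = 1.578788 / 0.995455 = 1.585997.
Step 5: Under H0, H ~ chi^2(2); p-value = 0.452486.
Step 6: alpha = 0.05. fail to reject H0.

H = 1.5860, df = 2, p = 0.452486, fail to reject H0.


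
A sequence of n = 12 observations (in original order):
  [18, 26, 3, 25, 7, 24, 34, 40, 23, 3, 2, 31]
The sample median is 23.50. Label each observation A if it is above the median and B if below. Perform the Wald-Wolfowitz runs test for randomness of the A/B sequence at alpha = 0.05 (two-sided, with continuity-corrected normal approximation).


Step 1: Compute median = 23.50; label A = above, B = below.
Labels in order: BABABAAABBBA  (n_A = 6, n_B = 6)
Step 2: Count runs R = 8.
Step 3: Under H0 (random ordering), E[R] = 2*n_A*n_B/(n_A+n_B) + 1 = 2*6*6/12 + 1 = 7.0000.
        Var[R] = 2*n_A*n_B*(2*n_A*n_B - n_A - n_B) / ((n_A+n_B)^2 * (n_A+n_B-1)) = 4320/1584 = 2.7273.
        SD[R] = 1.6514.
Step 4: Continuity-corrected z = (R - 0.5 - E[R]) / SD[R] = (8 - 0.5 - 7.0000) / 1.6514 = 0.3028.
Step 5: Two-sided p-value via normal approximation = 2*(1 - Phi(|z|)) = 0.762069.
Step 6: alpha = 0.05. fail to reject H0.

R = 8, z = 0.3028, p = 0.762069, fail to reject H0.


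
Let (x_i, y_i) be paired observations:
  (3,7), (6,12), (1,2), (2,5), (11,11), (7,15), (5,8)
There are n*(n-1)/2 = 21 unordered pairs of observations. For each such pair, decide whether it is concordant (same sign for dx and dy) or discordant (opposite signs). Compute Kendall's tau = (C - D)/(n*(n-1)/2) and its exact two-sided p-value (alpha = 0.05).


Step 1: Enumerate the 21 unordered pairs (i,j) with i<j and classify each by sign(x_j-x_i) * sign(y_j-y_i).
  (1,2):dx=+3,dy=+5->C; (1,3):dx=-2,dy=-5->C; (1,4):dx=-1,dy=-2->C; (1,5):dx=+8,dy=+4->C
  (1,6):dx=+4,dy=+8->C; (1,7):dx=+2,dy=+1->C; (2,3):dx=-5,dy=-10->C; (2,4):dx=-4,dy=-7->C
  (2,5):dx=+5,dy=-1->D; (2,6):dx=+1,dy=+3->C; (2,7):dx=-1,dy=-4->C; (3,4):dx=+1,dy=+3->C
  (3,5):dx=+10,dy=+9->C; (3,6):dx=+6,dy=+13->C; (3,7):dx=+4,dy=+6->C; (4,5):dx=+9,dy=+6->C
  (4,6):dx=+5,dy=+10->C; (4,7):dx=+3,dy=+3->C; (5,6):dx=-4,dy=+4->D; (5,7):dx=-6,dy=-3->C
  (6,7):dx=-2,dy=-7->C
Step 2: C = 19, D = 2, total pairs = 21.
Step 3: tau = (C - D)/(n(n-1)/2) = (19 - 2)/21 = 0.809524.
Step 4: Exact two-sided p-value (enumerate n! = 5040 permutations of y under H0): p = 0.010714.
Step 5: alpha = 0.05. reject H0.

tau_b = 0.8095 (C=19, D=2), p = 0.010714, reject H0.


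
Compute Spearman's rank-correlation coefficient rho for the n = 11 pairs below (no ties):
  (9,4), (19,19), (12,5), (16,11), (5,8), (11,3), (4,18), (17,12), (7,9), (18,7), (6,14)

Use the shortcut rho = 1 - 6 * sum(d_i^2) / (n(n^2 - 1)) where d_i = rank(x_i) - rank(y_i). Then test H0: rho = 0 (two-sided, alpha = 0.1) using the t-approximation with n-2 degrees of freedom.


Step 1: Rank x and y separately (midranks; no ties here).
rank(x): 9->5, 19->11, 12->7, 16->8, 5->2, 11->6, 4->1, 17->9, 7->4, 18->10, 6->3
rank(y): 4->2, 19->11, 5->3, 11->7, 8->5, 3->1, 18->10, 12->8, 9->6, 7->4, 14->9
Step 2: d_i = R_x(i) - R_y(i); compute d_i^2.
  (5-2)^2=9, (11-11)^2=0, (7-3)^2=16, (8-7)^2=1, (2-5)^2=9, (6-1)^2=25, (1-10)^2=81, (9-8)^2=1, (4-6)^2=4, (10-4)^2=36, (3-9)^2=36
sum(d^2) = 218.
Step 3: rho = 1 - 6*218 / (11*(11^2 - 1)) = 1 - 1308/1320 = 0.009091.
Step 4: Under H0, t = rho * sqrt((n-2)/(1-rho^2)) = 0.0273 ~ t(9).
Step 5: Two-sided p-value from the t-distribution with 9 df = 0.978837.
Step 6: alpha = 0.1. fail to reject H0.

rho = 0.0091, p = 0.978837, fail to reject H0 at alpha = 0.1.


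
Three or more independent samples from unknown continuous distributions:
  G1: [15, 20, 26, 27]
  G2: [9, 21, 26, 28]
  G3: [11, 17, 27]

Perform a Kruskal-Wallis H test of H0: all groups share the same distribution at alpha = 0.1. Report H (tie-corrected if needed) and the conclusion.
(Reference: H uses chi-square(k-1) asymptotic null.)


Step 1: Combine all N = 11 observations and assign midranks.
sorted (value, group, rank): (9,G2,1), (11,G3,2), (15,G1,3), (17,G3,4), (20,G1,5), (21,G2,6), (26,G1,7.5), (26,G2,7.5), (27,G1,9.5), (27,G3,9.5), (28,G2,11)
Step 2: Sum ranks within each group.
R_1 = 25 (n_1 = 4)
R_2 = 25.5 (n_2 = 4)
R_3 = 15.5 (n_3 = 3)
Step 3: H = 12/(N(N+1)) * sum(R_i^2/n_i) - 3(N+1)
     = 12/(11*12) * (25^2/4 + 25.5^2/4 + 15.5^2/3) - 3*12
     = 0.090909 * 398.896 - 36
     = 0.263258.
Step 4: Ties present; correction factor C = 1 - 12/(11^3 - 11) = 0.990909. Corrected H = 0.263258 / 0.990909 = 0.265673.
Step 5: Under H0, H ~ chi^2(2); p-value = 0.875608.
Step 6: alpha = 0.1. fail to reject H0.

H = 0.2657, df = 2, p = 0.875608, fail to reject H0.


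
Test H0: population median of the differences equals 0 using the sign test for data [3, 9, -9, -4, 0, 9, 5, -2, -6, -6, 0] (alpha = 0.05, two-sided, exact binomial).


Step 1: Discard zero differences. Original n = 11; n_eff = number of nonzero differences = 9.
Nonzero differences (with sign): +3, +9, -9, -4, +9, +5, -2, -6, -6
Step 2: Count signs: positive = 4, negative = 5.
Step 3: Under H0: P(positive) = 0.5, so the number of positives S ~ Bin(9, 0.5).
Step 4: Two-sided exact p-value = sum of Bin(9,0.5) probabilities at or below the observed probability = 1.000000.
Step 5: alpha = 0.05. fail to reject H0.

n_eff = 9, pos = 4, neg = 5, p = 1.000000, fail to reject H0.


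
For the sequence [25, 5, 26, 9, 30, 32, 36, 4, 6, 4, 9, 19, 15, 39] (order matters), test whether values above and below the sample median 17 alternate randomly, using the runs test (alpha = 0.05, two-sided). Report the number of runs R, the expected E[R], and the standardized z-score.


Step 1: Compute median = 17; label A = above, B = below.
Labels in order: ABABAAABBBBABA  (n_A = 7, n_B = 7)
Step 2: Count runs R = 9.
Step 3: Under H0 (random ordering), E[R] = 2*n_A*n_B/(n_A+n_B) + 1 = 2*7*7/14 + 1 = 8.0000.
        Var[R] = 2*n_A*n_B*(2*n_A*n_B - n_A - n_B) / ((n_A+n_B)^2 * (n_A+n_B-1)) = 8232/2548 = 3.2308.
        SD[R] = 1.7974.
Step 4: Continuity-corrected z = (R - 0.5 - E[R]) / SD[R] = (9 - 0.5 - 8.0000) / 1.7974 = 0.2782.
Step 5: Two-sided p-value via normal approximation = 2*(1 - Phi(|z|)) = 0.780879.
Step 6: alpha = 0.05. fail to reject H0.

R = 9, z = 0.2782, p = 0.780879, fail to reject H0.


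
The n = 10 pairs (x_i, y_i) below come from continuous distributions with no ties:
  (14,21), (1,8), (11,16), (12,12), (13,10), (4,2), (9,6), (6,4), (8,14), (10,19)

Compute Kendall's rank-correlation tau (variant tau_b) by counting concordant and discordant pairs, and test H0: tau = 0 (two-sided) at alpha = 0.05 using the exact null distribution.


Step 1: Enumerate the 45 unordered pairs (i,j) with i<j and classify each by sign(x_j-x_i) * sign(y_j-y_i).
  (1,2):dx=-13,dy=-13->C; (1,3):dx=-3,dy=-5->C; (1,4):dx=-2,dy=-9->C; (1,5):dx=-1,dy=-11->C
  (1,6):dx=-10,dy=-19->C; (1,7):dx=-5,dy=-15->C; (1,8):dx=-8,dy=-17->C; (1,9):dx=-6,dy=-7->C
  (1,10):dx=-4,dy=-2->C; (2,3):dx=+10,dy=+8->C; (2,4):dx=+11,dy=+4->C; (2,5):dx=+12,dy=+2->C
  (2,6):dx=+3,dy=-6->D; (2,7):dx=+8,dy=-2->D; (2,8):dx=+5,dy=-4->D; (2,9):dx=+7,dy=+6->C
  (2,10):dx=+9,dy=+11->C; (3,4):dx=+1,dy=-4->D; (3,5):dx=+2,dy=-6->D; (3,6):dx=-7,dy=-14->C
  (3,7):dx=-2,dy=-10->C; (3,8):dx=-5,dy=-12->C; (3,9):dx=-3,dy=-2->C; (3,10):dx=-1,dy=+3->D
  (4,5):dx=+1,dy=-2->D; (4,6):dx=-8,dy=-10->C; (4,7):dx=-3,dy=-6->C; (4,8):dx=-6,dy=-8->C
  (4,9):dx=-4,dy=+2->D; (4,10):dx=-2,dy=+7->D; (5,6):dx=-9,dy=-8->C; (5,7):dx=-4,dy=-4->C
  (5,8):dx=-7,dy=-6->C; (5,9):dx=-5,dy=+4->D; (5,10):dx=-3,dy=+9->D; (6,7):dx=+5,dy=+4->C
  (6,8):dx=+2,dy=+2->C; (6,9):dx=+4,dy=+12->C; (6,10):dx=+6,dy=+17->C; (7,8):dx=-3,dy=-2->C
  (7,9):dx=-1,dy=+8->D; (7,10):dx=+1,dy=+13->C; (8,9):dx=+2,dy=+10->C; (8,10):dx=+4,dy=+15->C
  (9,10):dx=+2,dy=+5->C
Step 2: C = 33, D = 12, total pairs = 45.
Step 3: tau = (C - D)/(n(n-1)/2) = (33 - 12)/45 = 0.466667.
Step 4: Exact two-sided p-value (enumerate n! = 3628800 permutations of y under H0): p = 0.072550.
Step 5: alpha = 0.05. fail to reject H0.

tau_b = 0.4667 (C=33, D=12), p = 0.072550, fail to reject H0.
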